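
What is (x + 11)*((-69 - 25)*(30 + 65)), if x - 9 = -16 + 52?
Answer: -500080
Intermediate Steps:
x = 45 (x = 9 + (-16 + 52) = 9 + 36 = 45)
(x + 11)*((-69 - 25)*(30 + 65)) = (45 + 11)*((-69 - 25)*(30 + 65)) = 56*(-94*95) = 56*(-8930) = -500080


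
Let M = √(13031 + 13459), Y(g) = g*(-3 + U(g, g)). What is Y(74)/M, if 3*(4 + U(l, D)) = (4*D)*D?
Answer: 809671*√26490/39735 ≈ 3316.5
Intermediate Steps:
U(l, D) = -4 + 4*D²/3 (U(l, D) = -4 + ((4*D)*D)/3 = -4 + (4*D²)/3 = -4 + 4*D²/3)
Y(g) = g*(-7 + 4*g²/3) (Y(g) = g*(-3 + (-4 + 4*g²/3)) = g*(-7 + 4*g²/3))
M = √26490 ≈ 162.76
Y(74)/M = ((⅓)*74*(-21 + 4*74²))/(√26490) = ((⅓)*74*(-21 + 4*5476))*(√26490/26490) = ((⅓)*74*(-21 + 21904))*(√26490/26490) = ((⅓)*74*21883)*(√26490/26490) = 1619342*(√26490/26490)/3 = 809671*√26490/39735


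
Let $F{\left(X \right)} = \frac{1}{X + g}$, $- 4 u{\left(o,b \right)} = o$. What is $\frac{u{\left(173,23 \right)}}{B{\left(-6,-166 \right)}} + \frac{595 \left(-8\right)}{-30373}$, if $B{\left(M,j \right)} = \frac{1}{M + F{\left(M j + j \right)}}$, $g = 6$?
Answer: $\frac{3766768625}{14509616} \approx 259.6$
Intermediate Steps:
$u{\left(o,b \right)} = - \frac{o}{4}$
$F{\left(X \right)} = \frac{1}{6 + X}$ ($F{\left(X \right)} = \frac{1}{X + 6} = \frac{1}{6 + X}$)
$B{\left(M,j \right)} = \frac{1}{M + \frac{1}{6 + j + M j}}$ ($B{\left(M,j \right)} = \frac{1}{M + \frac{1}{6 + \left(M j + j\right)}} = \frac{1}{M + \frac{1}{6 + \left(j + M j\right)}} = \frac{1}{M + \frac{1}{6 + j + M j}}$)
$\frac{u{\left(173,23 \right)}}{B{\left(-6,-166 \right)}} + \frac{595 \left(-8\right)}{-30373} = \frac{\left(- \frac{1}{4}\right) 173}{\frac{1}{1 - 6 \left(6 - 166 \left(1 - 6\right)\right)} \left(6 - 166 \left(1 - 6\right)\right)} + \frac{595 \left(-8\right)}{-30373} = - \frac{173}{4 \frac{6 - -830}{1 - 6 \left(6 - -830\right)}} - - \frac{680}{4339} = - \frac{173}{4 \frac{6 + 830}{1 - 6 \left(6 + 830\right)}} + \frac{680}{4339} = - \frac{173}{4 \frac{1}{1 - 5016} \cdot 836} + \frac{680}{4339} = - \frac{173}{4 \frac{1}{-5015} \cdot 836} + \frac{680}{4339} = - \frac{173}{4 \left(\left(- \frac{1}{5015}\right) 836\right)} + \frac{680}{4339} = - \frac{173}{4 \left(- \frac{836}{5015}\right)} + \frac{680}{4339} = \left(- \frac{173}{4}\right) \left(- \frac{5015}{836}\right) + \frac{680}{4339} = \frac{867595}{3344} + \frac{680}{4339} = \frac{3766768625}{14509616}$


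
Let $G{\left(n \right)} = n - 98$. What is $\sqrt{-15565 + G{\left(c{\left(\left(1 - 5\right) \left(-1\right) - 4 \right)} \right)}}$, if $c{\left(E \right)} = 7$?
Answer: $2 i \sqrt{3914} \approx 125.12 i$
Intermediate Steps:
$G{\left(n \right)} = -98 + n$ ($G{\left(n \right)} = n - 98 = -98 + n$)
$\sqrt{-15565 + G{\left(c{\left(\left(1 - 5\right) \left(-1\right) - 4 \right)} \right)}} = \sqrt{-15565 + \left(-98 + 7\right)} = \sqrt{-15565 - 91} = \sqrt{-15656} = 2 i \sqrt{3914}$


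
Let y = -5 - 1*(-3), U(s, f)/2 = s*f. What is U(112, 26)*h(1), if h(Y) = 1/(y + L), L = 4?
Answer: 2912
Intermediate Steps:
U(s, f) = 2*f*s (U(s, f) = 2*(s*f) = 2*(f*s) = 2*f*s)
y = -2 (y = -5 + 3 = -2)
h(Y) = ½ (h(Y) = 1/(-2 + 4) = 1/2 = ½)
U(112, 26)*h(1) = (2*26*112)*(½) = 5824*(½) = 2912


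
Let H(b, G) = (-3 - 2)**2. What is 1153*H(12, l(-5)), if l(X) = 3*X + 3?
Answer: 28825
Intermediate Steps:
l(X) = 3 + 3*X
H(b, G) = 25 (H(b, G) = (-5)**2 = 25)
1153*H(12, l(-5)) = 1153*25 = 28825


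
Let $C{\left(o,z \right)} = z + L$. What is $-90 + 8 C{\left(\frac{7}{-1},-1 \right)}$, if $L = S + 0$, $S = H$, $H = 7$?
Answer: $-42$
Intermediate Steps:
$S = 7$
$L = 7$ ($L = 7 + 0 = 7$)
$C{\left(o,z \right)} = 7 + z$ ($C{\left(o,z \right)} = z + 7 = 7 + z$)
$-90 + 8 C{\left(\frac{7}{-1},-1 \right)} = -90 + 8 \left(7 - 1\right) = -90 + 8 \cdot 6 = -90 + 48 = -42$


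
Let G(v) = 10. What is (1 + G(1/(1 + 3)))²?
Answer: 121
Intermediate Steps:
(1 + G(1/(1 + 3)))² = (1 + 10)² = 11² = 121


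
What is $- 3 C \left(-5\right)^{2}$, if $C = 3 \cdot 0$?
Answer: $0$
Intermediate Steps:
$C = 0$
$- 3 C \left(-5\right)^{2} = \left(-3\right) 0 \left(-5\right)^{2} = 0 \cdot 25 = 0$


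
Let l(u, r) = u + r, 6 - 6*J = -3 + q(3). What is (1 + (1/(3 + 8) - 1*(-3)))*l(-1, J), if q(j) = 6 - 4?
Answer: 15/22 ≈ 0.68182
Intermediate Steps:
q(j) = 2
J = 7/6 (J = 1 - (-3 + 2)/6 = 1 - ⅙*(-1) = 1 + ⅙ = 7/6 ≈ 1.1667)
l(u, r) = r + u
(1 + (1/(3 + 8) - 1*(-3)))*l(-1, J) = (1 + (1/(3 + 8) - 1*(-3)))*(7/6 - 1) = (1 + (1/11 + 3))*(⅙) = (1 + 34/11)*(⅙) = (45/11)*(⅙) = 15/22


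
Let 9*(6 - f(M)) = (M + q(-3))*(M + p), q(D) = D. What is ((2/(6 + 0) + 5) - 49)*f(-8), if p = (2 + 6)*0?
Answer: 4454/27 ≈ 164.96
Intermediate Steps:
p = 0 (p = 8*0 = 0)
f(M) = 6 - M*(-3 + M)/9 (f(M) = 6 - (M - 3)*(M + 0)/9 = 6 - (-3 + M)*M/9 = 6 - M*(-3 + M)/9)
((2/(6 + 0) + 5) - 49)*f(-8) = ((2/(6 + 0) + 5) - 49)*(6 - ⅑*(-8)² + (⅓)*(-8)) = ((2/6 + 5) - 49)*(6 - ⅑*64 - 8/3) = ((2*(⅙) + 5) - 49)*(6 - 64/9 - 8/3) = ((⅓ + 5) - 49)*(-34/9) = (16/3 - 49)*(-34/9) = -131/3*(-34/9) = 4454/27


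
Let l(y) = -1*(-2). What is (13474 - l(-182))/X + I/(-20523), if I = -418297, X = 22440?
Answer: 134209313/6396335 ≈ 20.982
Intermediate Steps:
l(y) = 2
(13474 - l(-182))/X + I/(-20523) = (13474 - 1*2)/22440 - 418297/(-20523) = (13474 - 2)*(1/22440) - 418297*(-1/20523) = 13472*(1/22440) + 418297/20523 = 1684/2805 + 418297/20523 = 134209313/6396335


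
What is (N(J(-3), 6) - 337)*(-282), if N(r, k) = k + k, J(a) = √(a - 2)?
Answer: 91650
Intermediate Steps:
J(a) = √(-2 + a)
N(r, k) = 2*k
(N(J(-3), 6) - 337)*(-282) = (2*6 - 337)*(-282) = (12 - 337)*(-282) = -325*(-282) = 91650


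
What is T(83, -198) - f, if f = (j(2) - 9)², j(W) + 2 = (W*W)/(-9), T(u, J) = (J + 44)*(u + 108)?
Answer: -2393143/81 ≈ -29545.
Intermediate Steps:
T(u, J) = (44 + J)*(108 + u)
j(W) = -2 - W²/9 (j(W) = -2 + (W*W)/(-9) = -2 + W²*(-⅑) = -2 - W²/9)
f = 10609/81 (f = ((-2 - ⅑*2²) - 9)² = ((-2 - ⅑*4) - 9)² = ((-2 - 4/9) - 9)² = (-22/9 - 9)² = (-103/9)² = 10609/81 ≈ 130.98)
T(83, -198) - f = (4752 + 44*83 + 108*(-198) - 198*83) - 1*10609/81 = (4752 + 3652 - 21384 - 16434) - 10609/81 = -29414 - 10609/81 = -2393143/81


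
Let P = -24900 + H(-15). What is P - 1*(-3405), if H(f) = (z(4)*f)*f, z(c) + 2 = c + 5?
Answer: -19920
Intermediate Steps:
z(c) = 3 + c (z(c) = -2 + (c + 5) = -2 + (5 + c) = 3 + c)
H(f) = 7*f² (H(f) = ((3 + 4)*f)*f = (7*f)*f = 7*f²)
P = -23325 (P = -24900 + 7*(-15)² = -24900 + 7*225 = -24900 + 1575 = -23325)
P - 1*(-3405) = -23325 - 1*(-3405) = -23325 + 3405 = -19920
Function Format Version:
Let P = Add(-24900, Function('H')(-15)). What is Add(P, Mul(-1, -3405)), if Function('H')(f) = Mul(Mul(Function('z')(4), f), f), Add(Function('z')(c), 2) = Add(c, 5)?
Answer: -19920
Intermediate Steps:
Function('z')(c) = Add(3, c) (Function('z')(c) = Add(-2, Add(c, 5)) = Add(-2, Add(5, c)) = Add(3, c))
Function('H')(f) = Mul(7, Pow(f, 2)) (Function('H')(f) = Mul(Mul(Add(3, 4), f), f) = Mul(Mul(7, f), f) = Mul(7, Pow(f, 2)))
P = -23325 (P = Add(-24900, Mul(7, Pow(-15, 2))) = Add(-24900, Mul(7, 225)) = Add(-24900, 1575) = -23325)
Add(P, Mul(-1, -3405)) = Add(-23325, Mul(-1, -3405)) = Add(-23325, 3405) = -19920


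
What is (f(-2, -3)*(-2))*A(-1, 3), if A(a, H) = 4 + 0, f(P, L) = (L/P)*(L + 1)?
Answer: 24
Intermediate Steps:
f(P, L) = L*(1 + L)/P (f(P, L) = (L/P)*(1 + L) = L*(1 + L)/P)
A(a, H) = 4
(f(-2, -3)*(-2))*A(-1, 3) = (-3*(1 - 3)/(-2)*(-2))*4 = (-3*(-½)*(-2)*(-2))*4 = -3*(-2)*4 = 6*4 = 24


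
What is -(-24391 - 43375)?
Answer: 67766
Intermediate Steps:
-(-24391 - 43375) = -1*(-67766) = 67766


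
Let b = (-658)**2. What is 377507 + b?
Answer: 810471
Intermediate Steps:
b = 432964
377507 + b = 377507 + 432964 = 810471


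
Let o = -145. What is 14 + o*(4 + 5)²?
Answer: -11731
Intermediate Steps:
14 + o*(4 + 5)² = 14 - 145*(4 + 5)² = 14 - 145*9² = 14 - 145*81 = 14 - 11745 = -11731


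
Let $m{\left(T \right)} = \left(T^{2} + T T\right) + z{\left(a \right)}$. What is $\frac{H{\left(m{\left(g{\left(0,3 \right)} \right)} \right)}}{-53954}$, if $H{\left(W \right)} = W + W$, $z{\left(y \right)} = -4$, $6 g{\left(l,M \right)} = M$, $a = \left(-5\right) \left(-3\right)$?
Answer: $\frac{7}{53954} \approx 0.00012974$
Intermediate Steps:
$a = 15$
$g{\left(l,M \right)} = \frac{M}{6}$
$m{\left(T \right)} = -4 + 2 T^{2}$ ($m{\left(T \right)} = \left(T^{2} + T T\right) - 4 = \left(T^{2} + T^{2}\right) - 4 = 2 T^{2} - 4 = -4 + 2 T^{2}$)
$H{\left(W \right)} = 2 W$
$\frac{H{\left(m{\left(g{\left(0,3 \right)} \right)} \right)}}{-53954} = \frac{2 \left(-4 + 2 \left(\frac{1}{6} \cdot 3\right)^{2}\right)}{-53954} = 2 \left(-4 + \frac{2}{4}\right) \left(- \frac{1}{53954}\right) = 2 \left(-4 + 2 \cdot \frac{1}{4}\right) \left(- \frac{1}{53954}\right) = 2 \left(-4 + \frac{1}{2}\right) \left(- \frac{1}{53954}\right) = 2 \left(- \frac{7}{2}\right) \left(- \frac{1}{53954}\right) = \left(-7\right) \left(- \frac{1}{53954}\right) = \frac{7}{53954}$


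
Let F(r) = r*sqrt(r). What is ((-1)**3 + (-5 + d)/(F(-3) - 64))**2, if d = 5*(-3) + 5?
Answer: 2*(-1187*I + 147*sqrt(3))/(-4069*I + 384*sqrt(3)) ≈ 0.58818 + 0.029005*I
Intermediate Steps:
d = -10 (d = -15 + 5 = -10)
F(r) = r**(3/2)
((-1)**3 + (-5 + d)/(F(-3) - 64))**2 = ((-1)**3 + (-5 - 10)/((-3)**(3/2) - 64))**2 = (-1 - 15/(-3*I*sqrt(3) - 64))**2 = (-1 - 15/(-64 - 3*I*sqrt(3)))**2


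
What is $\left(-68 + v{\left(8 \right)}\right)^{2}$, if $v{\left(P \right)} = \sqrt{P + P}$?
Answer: $4096$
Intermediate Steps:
$v{\left(P \right)} = \sqrt{2} \sqrt{P}$ ($v{\left(P \right)} = \sqrt{2 P} = \sqrt{2} \sqrt{P}$)
$\left(-68 + v{\left(8 \right)}\right)^{2} = \left(-68 + \sqrt{2} \sqrt{8}\right)^{2} = \left(-68 + \sqrt{2} \cdot 2 \sqrt{2}\right)^{2} = \left(-68 + 4\right)^{2} = \left(-64\right)^{2} = 4096$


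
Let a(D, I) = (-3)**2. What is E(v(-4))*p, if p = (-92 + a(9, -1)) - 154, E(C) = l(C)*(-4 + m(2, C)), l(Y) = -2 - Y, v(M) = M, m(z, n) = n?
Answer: 3792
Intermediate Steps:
a(D, I) = 9
E(C) = (-4 + C)*(-2 - C) (E(C) = (-2 - C)*(-4 + C) = (-4 + C)*(-2 - C))
p = -237 (p = (-92 + 9) - 154 = -83 - 154 = -237)
E(v(-4))*p = -(-4 - 4)*(2 - 4)*(-237) = -1*(-8)*(-2)*(-237) = -16*(-237) = 3792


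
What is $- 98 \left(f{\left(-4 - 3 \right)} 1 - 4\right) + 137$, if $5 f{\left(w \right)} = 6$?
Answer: $\frac{2057}{5} \approx 411.4$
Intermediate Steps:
$f{\left(w \right)} = \frac{6}{5}$ ($f{\left(w \right)} = \frac{1}{5} \cdot 6 = \frac{6}{5}$)
$- 98 \left(f{\left(-4 - 3 \right)} 1 - 4\right) + 137 = - 98 \left(\frac{6}{5} \cdot 1 - 4\right) + 137 = - 98 \left(\frac{6}{5} - 4\right) + 137 = \left(-98\right) \left(- \frac{14}{5}\right) + 137 = \frac{1372}{5} + 137 = \frac{2057}{5}$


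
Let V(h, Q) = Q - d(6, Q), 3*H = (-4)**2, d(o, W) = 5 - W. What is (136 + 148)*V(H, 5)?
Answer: 1420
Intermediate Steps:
H = 16/3 (H = (1/3)*(-4)**2 = (1/3)*16 = 16/3 ≈ 5.3333)
V(h, Q) = -5 + 2*Q (V(h, Q) = Q - (5 - Q) = Q + (-5 + Q) = -5 + 2*Q)
(136 + 148)*V(H, 5) = (136 + 148)*(-5 + 2*5) = 284*(-5 + 10) = 284*5 = 1420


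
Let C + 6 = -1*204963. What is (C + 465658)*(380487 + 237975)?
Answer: 161226240318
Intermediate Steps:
C = -204969 (C = -6 - 1*204963 = -6 - 204963 = -204969)
(C + 465658)*(380487 + 237975) = (-204969 + 465658)*(380487 + 237975) = 260689*618462 = 161226240318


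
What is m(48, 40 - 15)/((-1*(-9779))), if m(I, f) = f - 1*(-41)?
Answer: 6/889 ≈ 0.0067492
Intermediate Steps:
m(I, f) = 41 + f (m(I, f) = f + 41 = 41 + f)
m(48, 40 - 15)/((-1*(-9779))) = (41 + (40 - 15))/((-1*(-9779))) = (41 + 25)/9779 = 66*(1/9779) = 6/889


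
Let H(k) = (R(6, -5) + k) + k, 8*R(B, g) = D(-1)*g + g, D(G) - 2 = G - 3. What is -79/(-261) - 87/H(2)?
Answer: -178733/9657 ≈ -18.508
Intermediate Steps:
D(G) = -1 + G (D(G) = 2 + (G - 3) = 2 + (-3 + G) = -1 + G)
R(B, g) = -g/8 (R(B, g) = ((-1 - 1)*g + g)/8 = (-2*g + g)/8 = (-g)/8 = -g/8)
H(k) = 5/8 + 2*k (H(k) = (-⅛*(-5) + k) + k = (5/8 + k) + k = 5/8 + 2*k)
-79/(-261) - 87/H(2) = -79/(-261) - 87/(5/8 + 2*2) = -79*(-1/261) - 87/(5/8 + 4) = 79/261 - 87/37/8 = 79/261 - 87*8/37 = 79/261 - 696/37 = -178733/9657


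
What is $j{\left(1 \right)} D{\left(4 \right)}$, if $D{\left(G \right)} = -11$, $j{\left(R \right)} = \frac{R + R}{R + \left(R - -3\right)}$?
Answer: $- \frac{22}{5} \approx -4.4$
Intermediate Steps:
$j{\left(R \right)} = \frac{2 R}{3 + 2 R}$ ($j{\left(R \right)} = \frac{2 R}{R + \left(R + 3\right)} = \frac{2 R}{R + \left(3 + R\right)} = \frac{2 R}{3 + 2 R}$)
$j{\left(1 \right)} D{\left(4 \right)} = 2 \cdot 1 \frac{1}{3 + 2 \cdot 1} \left(-11\right) = 2 \cdot 1 \frac{1}{3 + 2} \left(-11\right) = 2 \cdot 1 \cdot \frac{1}{5} \left(-11\right) = \frac{2}{5} \left(-11\right) = - \frac{22}{5}$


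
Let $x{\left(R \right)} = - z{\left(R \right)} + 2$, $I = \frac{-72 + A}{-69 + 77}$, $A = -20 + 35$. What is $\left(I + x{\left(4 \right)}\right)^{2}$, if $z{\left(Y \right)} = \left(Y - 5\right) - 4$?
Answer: $\frac{1}{64} \approx 0.015625$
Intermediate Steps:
$A = 15$
$z{\left(Y \right)} = -9 + Y$ ($z{\left(Y \right)} = \left(-5 + Y\right) - 4 = -9 + Y$)
$I = - \frac{57}{8}$ ($I = \frac{-72 + 15}{-69 + 77} = - \frac{57}{8} \approx -7.125$)
$x{\left(R \right)} = 11 - R$ ($x{\left(R \right)} = - (-9 + R) + 2 = \left(9 - R\right) + 2 = 11 - R$)
$\left(I + x{\left(4 \right)}\right)^{2} = \left(- \frac{57}{8} + \left(11 - 4\right)\right)^{2} = \left(- \frac{57}{8} + 7\right)^{2} = \left(- \frac{1}{8}\right)^{2} = \frac{1}{64}$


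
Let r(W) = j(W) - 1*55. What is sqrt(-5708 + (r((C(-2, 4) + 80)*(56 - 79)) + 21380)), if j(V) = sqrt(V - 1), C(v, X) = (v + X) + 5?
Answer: sqrt(15617 + I*sqrt(2002)) ≈ 124.97 + 0.179*I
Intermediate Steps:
C(v, X) = 5 + X + v (C(v, X) = (X + v) + 5 = 5 + X + v)
j(V) = sqrt(-1 + V)
r(W) = -55 + sqrt(-1 + W) (r(W) = sqrt(-1 + W) - 1*55 = sqrt(-1 + W) - 55 = -55 + sqrt(-1 + W))
sqrt(-5708 + (r((C(-2, 4) + 80)*(56 - 79)) + 21380)) = sqrt(-5708 + ((-55 + sqrt(-1 + ((5 + 4 - 2) + 80)*(56 - 79))) + 21380)) = sqrt(-5708 + ((-55 + sqrt(-1 + (7 + 80)*(-23))) + 21380)) = sqrt(-5708 + ((-55 + sqrt(-1 + 87*(-23))) + 21380)) = sqrt(-5708 + ((-55 + sqrt(-1 - 2001)) + 21380)) = sqrt(-5708 + ((-55 + sqrt(-2002)) + 21380)) = sqrt(-5708 + ((-55 + I*sqrt(2002)) + 21380)) = sqrt(-5708 + (21325 + I*sqrt(2002))) = sqrt(15617 + I*sqrt(2002))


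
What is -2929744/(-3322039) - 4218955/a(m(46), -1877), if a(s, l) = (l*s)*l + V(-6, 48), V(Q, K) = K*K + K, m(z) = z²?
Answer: 21827059917341859/24765612438541324 ≈ 0.88135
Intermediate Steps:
V(Q, K) = K + K² (V(Q, K) = K² + K = K + K²)
a(s, l) = 2352 + s*l² (a(s, l) = (l*s)*l + 48*(1 + 48) = s*l² + 48*49 = s*l² + 2352 = 2352 + s*l²)
-2929744/(-3322039) - 4218955/a(m(46), -1877) = -2929744/(-3322039) - 4218955/(2352 + 46²*(-1877)²) = -2929744*(-1/3322039) - 4218955/(2352 + 2116*3523129) = 2929744/3322039 - 4218955/(2352 + 7454940964) = 2929744/3322039 - 4218955/7454943316 = 21827059917341859/24765612438541324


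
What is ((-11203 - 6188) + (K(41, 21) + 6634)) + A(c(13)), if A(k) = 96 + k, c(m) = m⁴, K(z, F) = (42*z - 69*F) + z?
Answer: 18214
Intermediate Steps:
K(z, F) = -69*F + 43*z (K(z, F) = (-69*F + 42*z) + z = -69*F + 43*z)
((-11203 - 6188) + (K(41, 21) + 6634)) + A(c(13)) = ((-11203 - 6188) + ((-69*21 + 43*41) + 6634)) + (96 + 13⁴) = (-17391 + ((-1449 + 1763) + 6634)) + (96 + 28561) = (-17391 + (314 + 6634)) + 28657 = (-17391 + 6948) + 28657 = -10443 + 28657 = 18214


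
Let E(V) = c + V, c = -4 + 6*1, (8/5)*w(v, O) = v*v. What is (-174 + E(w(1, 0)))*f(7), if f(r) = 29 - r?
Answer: -15081/4 ≈ -3770.3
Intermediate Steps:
w(v, O) = 5*v**2/8 (w(v, O) = 5*(v*v)/8 = 5*v**2/8)
c = 2 (c = -4 + 6 = 2)
E(V) = 2 + V
(-174 + E(w(1, 0)))*f(7) = (-174 + (2 + (5/8)*1**2))*(29 - 1*7) = (-174 + (2 + (5/8)*1))*(29 - 7) = (-174 + (2 + 5/8))*22 = (-174 + 21/8)*22 = -1371/8*22 = -15081/4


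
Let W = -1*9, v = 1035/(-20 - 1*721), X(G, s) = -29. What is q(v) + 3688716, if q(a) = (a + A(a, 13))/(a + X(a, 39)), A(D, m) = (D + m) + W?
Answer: 13847439715/3754 ≈ 3.6887e+6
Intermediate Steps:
v = -345/247 (v = 1035/(-20 - 721) = 1035/(-741) = 1035*(-1/741) = -345/247 ≈ -1.3968)
W = -9
A(D, m) = -9 + D + m (A(D, m) = (D + m) - 9 = -9 + D + m)
q(a) = (4 + 2*a)/(-29 + a) (q(a) = (a + (-9 + a + 13))/(a - 29) = (a + (4 + a))/(-29 + a) = (4 + 2*a)/(-29 + a))
q(v) + 3688716 = 2*(2 - 345/247)/(-29 - 345/247) + 3688716 = 2*(149/247)/(-7508/247) + 3688716 = 2*(-247/7508)*(149/247) + 3688716 = -149/3754 + 3688716 = 13847439715/3754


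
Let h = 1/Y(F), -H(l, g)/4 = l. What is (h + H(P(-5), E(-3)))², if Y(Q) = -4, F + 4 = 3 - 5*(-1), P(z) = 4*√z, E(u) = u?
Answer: -20479/16 + 8*I*√5 ≈ -1279.9 + 17.889*I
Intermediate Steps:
F = 4 (F = -4 + (3 - 5*(-1)) = -4 + (3 + 5) = -4 + 8 = 4)
H(l, g) = -4*l
h = -¼ (h = 1/(-4) = -¼ ≈ -0.25000)
(h + H(P(-5), E(-3)))² = (-¼ - 16*√(-5))² = (-¼ - 16*I*√5)²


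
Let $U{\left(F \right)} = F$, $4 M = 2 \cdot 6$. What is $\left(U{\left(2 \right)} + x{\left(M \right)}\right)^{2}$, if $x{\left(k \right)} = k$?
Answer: $25$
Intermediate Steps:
$M = 3$ ($M = \frac{2 \cdot 6}{4} = \frac{1}{4} \cdot 12 = 3$)
$\left(U{\left(2 \right)} + x{\left(M \right)}\right)^{2} = \left(2 + 3\right)^{2} = 5^{2} = 25$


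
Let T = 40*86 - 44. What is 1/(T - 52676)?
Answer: -1/49280 ≈ -2.0292e-5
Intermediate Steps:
T = 3396 (T = 3440 - 44 = 3396)
1/(T - 52676) = 1/(3396 - 52676) = 1/(-49280) = -1/49280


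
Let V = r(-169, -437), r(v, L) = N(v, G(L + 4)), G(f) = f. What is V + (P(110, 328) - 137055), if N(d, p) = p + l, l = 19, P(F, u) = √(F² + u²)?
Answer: -137469 + 2*√29921 ≈ -1.3712e+5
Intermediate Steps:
N(d, p) = 19 + p (N(d, p) = p + 19 = 19 + p)
r(v, L) = 23 + L (r(v, L) = 19 + (L + 4) = 19 + (4 + L) = 23 + L)
V = -414 (V = 23 - 437 = -414)
V + (P(110, 328) - 137055) = -414 + (√(110² + 328²) - 137055) = -414 + (√(12100 + 107584) - 137055) = -414 + (√119684 - 137055) = -414 + (2*√29921 - 137055) = -414 + (-137055 + 2*√29921) = -137469 + 2*√29921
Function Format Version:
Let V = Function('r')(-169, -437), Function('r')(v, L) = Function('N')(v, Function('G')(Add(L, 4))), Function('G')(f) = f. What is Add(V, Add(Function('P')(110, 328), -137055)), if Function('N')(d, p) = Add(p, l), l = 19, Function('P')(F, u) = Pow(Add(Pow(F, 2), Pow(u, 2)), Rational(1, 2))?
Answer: Add(-137469, Mul(2, Pow(29921, Rational(1, 2)))) ≈ -1.3712e+5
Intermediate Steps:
Function('N')(d, p) = Add(19, p) (Function('N')(d, p) = Add(p, 19) = Add(19, p))
Function('r')(v, L) = Add(23, L) (Function('r')(v, L) = Add(19, Add(L, 4)) = Add(19, Add(4, L)) = Add(23, L))
V = -414 (V = Add(23, -437) = -414)
Add(V, Add(Function('P')(110, 328), -137055)) = Add(-414, Add(Pow(Add(Pow(110, 2), Pow(328, 2)), Rational(1, 2)), -137055)) = Add(-414, Add(Pow(Add(12100, 107584), Rational(1, 2)), -137055)) = Add(-414, Add(Pow(119684, Rational(1, 2)), -137055)) = Add(-414, Add(Mul(2, Pow(29921, Rational(1, 2))), -137055)) = Add(-414, Add(-137055, Mul(2, Pow(29921, Rational(1, 2))))) = Add(-137469, Mul(2, Pow(29921, Rational(1, 2))))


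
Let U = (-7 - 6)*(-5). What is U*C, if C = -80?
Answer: -5200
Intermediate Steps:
U = 65 (U = -13*(-5) = 65)
U*C = 65*(-80) = -5200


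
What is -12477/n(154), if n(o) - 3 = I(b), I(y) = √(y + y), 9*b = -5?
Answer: -336879/91 + 37431*I*√10/91 ≈ -3702.0 + 1300.7*I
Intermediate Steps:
b = -5/9 (b = (⅑)*(-5) = -5/9 ≈ -0.55556)
I(y) = √2*√y (I(y) = √(2*y) = √2*√y)
n(o) = 3 + I*√10/3 (n(o) = 3 + √2*√(-5/9) = 3 + √2*(I*√5/3) = 3 + I*√10/3)
-12477/n(154) = -12477/(3 + I*√10/3)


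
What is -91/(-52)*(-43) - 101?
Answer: -705/4 ≈ -176.25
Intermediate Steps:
-91/(-52)*(-43) - 101 = -91*(-1/52)*(-43) - 101 = (7/4)*(-43) - 101 = -301/4 - 101 = -705/4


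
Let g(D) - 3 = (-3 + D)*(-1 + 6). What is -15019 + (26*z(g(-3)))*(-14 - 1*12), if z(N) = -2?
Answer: -13667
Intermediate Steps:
g(D) = -12 + 5*D (g(D) = 3 + (-3 + D)*(-1 + 6) = 3 + (-3 + D)*5 = 3 + (-15 + 5*D) = -12 + 5*D)
-15019 + (26*z(g(-3)))*(-14 - 1*12) = -15019 + (26*(-2))*(-14 - 1*12) = -15019 - 52*(-14 - 12) = -15019 - 52*(-26) = -15019 + 1352 = -13667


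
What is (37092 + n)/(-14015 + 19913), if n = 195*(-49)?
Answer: 9179/1966 ≈ 4.6689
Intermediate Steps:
n = -9555
(37092 + n)/(-14015 + 19913) = (37092 - 9555)/(-14015 + 19913) = 27537/5898 = 27537*(1/5898) = 9179/1966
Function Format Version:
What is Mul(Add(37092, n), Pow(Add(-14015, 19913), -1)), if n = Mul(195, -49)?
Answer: Rational(9179, 1966) ≈ 4.6689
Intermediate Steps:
n = -9555
Mul(Add(37092, n), Pow(Add(-14015, 19913), -1)) = Mul(Add(37092, -9555), Pow(Add(-14015, 19913), -1)) = Mul(27537, Pow(5898, -1)) = Mul(27537, Rational(1, 5898)) = Rational(9179, 1966)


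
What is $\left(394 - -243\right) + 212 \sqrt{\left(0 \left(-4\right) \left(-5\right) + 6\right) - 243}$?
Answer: $637 + 212 i \sqrt{237} \approx 637.0 + 3263.7 i$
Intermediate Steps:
$\left(394 - -243\right) + 212 \sqrt{\left(0 \left(-4\right) \left(-5\right) + 6\right) - 243} = \left(394 + 243\right) + 212 \sqrt{\left(0 \left(-5\right) + 6\right) - 243} = 637 + 212 \sqrt{\left(0 + 6\right) - 243} = 637 + 212 \sqrt{6 - 243} = 637 + 212 \sqrt{-237} = 637 + 212 i \sqrt{237}$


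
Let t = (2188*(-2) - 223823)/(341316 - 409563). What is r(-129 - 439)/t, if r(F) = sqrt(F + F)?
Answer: 272988*I*sqrt(71)/228199 ≈ 10.08*I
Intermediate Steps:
r(F) = sqrt(2)*sqrt(F) (r(F) = sqrt(2*F) = sqrt(2)*sqrt(F))
t = 228199/68247 (t = (-4376 - 223823)/(-68247) = -228199*(-1/68247) = 228199/68247 ≈ 3.3437)
r(-129 - 439)/t = (sqrt(2)*sqrt(-129 - 439))/(228199/68247) = (sqrt(2)*sqrt(-568))*(68247/228199) = (sqrt(2)*(2*I*sqrt(142)))*(68247/228199) = (4*I*sqrt(71))*(68247/228199) = 272988*I*sqrt(71)/228199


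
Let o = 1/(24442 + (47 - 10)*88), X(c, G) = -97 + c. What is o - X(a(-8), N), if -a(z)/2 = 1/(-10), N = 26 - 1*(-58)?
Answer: 13405837/138490 ≈ 96.800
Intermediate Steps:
N = 84 (N = 26 + 58 = 84)
a(z) = ⅕ (a(z) = -2/(-10) = -2*(-⅒) = ⅕)
o = 1/27698 (o = 1/(24442 + 37*88) = 1/(24442 + 3256) = 1/27698 ≈ 3.6104e-5)
o - X(a(-8), N) = 1/27698 - (-97 + ⅕) = 1/27698 - 1*(-484/5) = 1/27698 + 484/5 = 13405837/138490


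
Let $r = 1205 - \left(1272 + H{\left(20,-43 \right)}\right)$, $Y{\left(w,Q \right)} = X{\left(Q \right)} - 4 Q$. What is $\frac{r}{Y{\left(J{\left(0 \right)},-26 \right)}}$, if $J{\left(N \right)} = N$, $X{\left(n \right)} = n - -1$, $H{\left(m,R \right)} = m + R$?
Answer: $- \frac{44}{79} \approx -0.55696$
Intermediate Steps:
$H{\left(m,R \right)} = R + m$
$X{\left(n \right)} = 1 + n$ ($X{\left(n \right)} = n + 1 = 1 + n$)
$Y{\left(w,Q \right)} = 1 - 3 Q$ ($Y{\left(w,Q \right)} = \left(1 + Q\right) - 4 Q = 1 - 3 Q$)
$r = -44$ ($r = 1205 - \left(1272 + \left(-43 + 20\right)\right) = 1205 - \left(1272 - 23\right) = 1205 - 1249 = -44$)
$\frac{r}{Y{\left(J{\left(0 \right)},-26 \right)}} = - \frac{44}{1 - -78} = - \frac{44}{1 + 78} = - \frac{44}{79}$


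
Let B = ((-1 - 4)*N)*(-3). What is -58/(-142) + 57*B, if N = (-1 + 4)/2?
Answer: 182173/142 ≈ 1282.9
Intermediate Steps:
N = 3/2 (N = 3*(½) = 3/2 ≈ 1.5000)
B = 45/2 (B = ((-1 - 4)*(3/2))*(-3) = -5*3/2*(-3) = -15/2*(-3) = 45/2 ≈ 22.500)
-58/(-142) + 57*B = -58/(-142) + 57*(45/2) = -58*(-1/142) + 2565/2 = 29/71 + 2565/2 = 182173/142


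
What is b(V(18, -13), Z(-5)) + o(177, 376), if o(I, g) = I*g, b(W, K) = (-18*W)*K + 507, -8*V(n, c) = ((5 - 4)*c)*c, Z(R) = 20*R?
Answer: 29034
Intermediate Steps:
V(n, c) = -c²/8 (V(n, c) = -(5 - 4)*c*c/8 = -1*c*c/8 = -c*c/8 = -c²/8)
b(W, K) = 507 - 18*K*W (b(W, K) = -18*K*W + 507 = 507 - 18*K*W)
b(V(18, -13), Z(-5)) + o(177, 376) = (507 - 18*20*(-5)*(-⅛*(-13)²)) + 177*376 = (507 - 18*(-100)*(-⅛*169)) + 66552 = (507 - 18*(-100)*(-169/8)) + 66552 = (507 - 38025) + 66552 = -37518 + 66552 = 29034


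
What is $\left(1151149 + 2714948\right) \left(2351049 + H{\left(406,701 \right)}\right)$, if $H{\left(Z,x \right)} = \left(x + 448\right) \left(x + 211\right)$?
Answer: $13140620138889$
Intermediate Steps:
$H{\left(Z,x \right)} = \left(211 + x\right) \left(448 + x\right)$ ($H{\left(Z,x \right)} = \left(448 + x\right) \left(211 + x\right) = \left(211 + x\right) \left(448 + x\right)$)
$\left(1151149 + 2714948\right) \left(2351049 + H{\left(406,701 \right)}\right) = \left(1151149 + 2714948\right) \left(2351049 + \left(94528 + 701^{2} + 659 \cdot 701\right)\right) = 3866097 \left(2351049 + \left(94528 + 491401 + 461959\right)\right) = 3866097 \left(2351049 + 1047888\right) = 3866097 \cdot 3398937 = 13140620138889$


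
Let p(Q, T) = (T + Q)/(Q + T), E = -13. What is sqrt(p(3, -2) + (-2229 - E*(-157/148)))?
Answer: 3*I*sqrt(1364005)/74 ≈ 47.348*I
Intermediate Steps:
p(Q, T) = 1 (p(Q, T) = (Q + T)/(Q + T) = 1)
sqrt(p(3, -2) + (-2229 - E*(-157/148))) = sqrt(1 + (-2229 - (-13)*(-157/148))) = sqrt(1 + (-2229 - (-13)*(-157*1/148))) = sqrt(1 + (-2229 - (-13)*(-157)/148)) = sqrt(1 + (-2229 - 1*2041/148)) = sqrt(1 + (-2229 - 2041/148)) = sqrt(1 - 331933/148) = sqrt(-331785/148) = 3*I*sqrt(1364005)/74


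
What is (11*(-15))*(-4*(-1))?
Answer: -660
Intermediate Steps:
(11*(-15))*(-4*(-1)) = -165*4 = -660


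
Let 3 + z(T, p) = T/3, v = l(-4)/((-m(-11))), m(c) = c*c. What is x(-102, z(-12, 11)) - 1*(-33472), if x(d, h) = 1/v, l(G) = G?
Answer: 134009/4 ≈ 33502.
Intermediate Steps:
m(c) = c²
v = 4/121 (v = -4/((-1*(-11)²)) = -4/((-1*121)) = -4/(-121) = -4*(-1/121) = 4/121 ≈ 0.033058)
z(T, p) = -3 + T/3
x(d, h) = 121/4 (x(d, h) = 1/(4/121) = 121/4)
x(-102, z(-12, 11)) - 1*(-33472) = 121/4 - 1*(-33472) = 121/4 + 33472 = 134009/4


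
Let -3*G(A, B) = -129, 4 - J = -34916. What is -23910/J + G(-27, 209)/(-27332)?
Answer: -2729207/3976806 ≈ -0.68628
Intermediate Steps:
J = 34920 (J = 4 - 1*(-34916) = 4 + 34916 = 34920)
G(A, B) = 43 (G(A, B) = -⅓*(-129) = 43)
-23910/J + G(-27, 209)/(-27332) = -23910/34920 + 43/(-27332) = -23910*1/34920 + 43*(-1/27332) = -797/1164 - 43/27332 = -2729207/3976806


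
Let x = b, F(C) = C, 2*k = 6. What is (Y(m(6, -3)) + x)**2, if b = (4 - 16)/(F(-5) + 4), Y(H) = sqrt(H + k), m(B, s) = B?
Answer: 225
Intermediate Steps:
k = 3 (k = (1/2)*6 = 3)
Y(H) = sqrt(3 + H) (Y(H) = sqrt(H + 3) = sqrt(3 + H))
b = 12 (b = (4 - 16)/(-5 + 4) = -12/(-1) = -12*(-1) = 12)
x = 12
(Y(m(6, -3)) + x)**2 = (sqrt(3 + 6) + 12)**2 = (sqrt(9) + 12)**2 = (3 + 12)**2 = 15**2 = 225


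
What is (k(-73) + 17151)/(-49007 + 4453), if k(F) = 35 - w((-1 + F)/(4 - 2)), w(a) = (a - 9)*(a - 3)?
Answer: -7673/22277 ≈ -0.34444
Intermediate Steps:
w(a) = (-9 + a)*(-3 + a)
k(F) = 2 - (-½ + F/2)² + 6*F (k(F) = 35 - (27 + ((-1 + F)/(4 - 2))² - 12*(-1 + F)/(4 - 2)) = 35 - (27 + ((-1 + F)/2)² - 12*(-1 + F)/2) = 35 - (27 + ((-1 + F)*(½))² - 12*(-1 + F)/2) = 35 - (27 + (-½ + F/2)² - 12*(-½ + F/2)) = 35 - (27 + (-½ + F/2)² + (6 - 6*F)) = 35 - (33 + (-½ + F/2)² - 6*F) = 35 + (-33 - (-½ + F/2)² + 6*F) = 2 - (-½ + F/2)² + 6*F)
(k(-73) + 17151)/(-49007 + 4453) = ((7/4 - ¼*(-73)² + (13/2)*(-73)) + 17151)/(-49007 + 4453) = ((7/4 - ¼*5329 - 949/2) + 17151)/(-44554) = ((7/4 - 5329/4 - 949/2) + 17151)*(-1/44554) = (-1805 + 17151)*(-1/44554) = 15346*(-1/44554) = -7673/22277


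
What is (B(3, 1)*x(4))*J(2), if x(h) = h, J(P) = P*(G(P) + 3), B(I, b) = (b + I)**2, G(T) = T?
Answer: 640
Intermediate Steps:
B(I, b) = (I + b)**2
J(P) = P*(3 + P) (J(P) = P*(P + 3) = P*(3 + P))
(B(3, 1)*x(4))*J(2) = ((3 + 1)**2*4)*(2*(3 + 2)) = (4**2*4)*(2*5) = (16*4)*10 = 64*10 = 640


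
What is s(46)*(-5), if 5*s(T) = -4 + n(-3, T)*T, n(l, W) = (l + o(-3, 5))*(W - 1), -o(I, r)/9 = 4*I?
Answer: -217346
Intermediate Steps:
o(I, r) = -36*I
n(l, W) = (-1 + W)*(108 + l) (n(l, W) = (l - 36*(-3))*(W - 1) = (l + 108)*(-1 + W) = (108 + l)*(-1 + W) = (-1 + W)*(108 + l))
s(T) = -⅘ + T*(-105 + 105*T)/5 (s(T) = (-4 + (-108 - 1*(-3) + 108*T + T*(-3))*T)/5 = (-4 + (-108 + 3 + 108*T - 3*T)*T)/5 = (-4 + (-105 + 105*T)*T)/5 = (-4 + T*(-105 + 105*T))/5 = -⅘ + T*(-105 + 105*T)/5)
s(46)*(-5) = (-⅘ + 21*46*(-1 + 46))*(-5) = (-⅘ + 21*46*45)*(-5) = (-⅘ + 43470)*(-5) = (217346/5)*(-5) = -217346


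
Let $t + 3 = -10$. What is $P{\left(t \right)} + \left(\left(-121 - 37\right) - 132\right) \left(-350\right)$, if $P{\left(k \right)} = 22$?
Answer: $101522$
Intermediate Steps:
$t = -13$ ($t = -3 - 10 = -13$)
$P{\left(t \right)} + \left(\left(-121 - 37\right) - 132\right) \left(-350\right) = 22 + \left(\left(-121 - 37\right) - 132\right) \left(-350\right) = 22 + \left(-158 - 132\right) \left(-350\right) = 22 - -101500 = 22 + 101500 = 101522$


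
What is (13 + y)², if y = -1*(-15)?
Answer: 784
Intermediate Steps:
y = 15
(13 + y)² = (13 + 15)² = 28² = 784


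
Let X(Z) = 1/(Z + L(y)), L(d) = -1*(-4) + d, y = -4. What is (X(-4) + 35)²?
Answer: 19321/16 ≈ 1207.6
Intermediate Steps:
L(d) = 4 + d
X(Z) = 1/Z (X(Z) = 1/(Z + (4 - 4)) = 1/(Z + 0) = 1/Z)
(X(-4) + 35)² = (1/(-4) + 35)² = (-¼ + 35)² = (139/4)² = 19321/16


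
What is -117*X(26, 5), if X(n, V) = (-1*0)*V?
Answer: 0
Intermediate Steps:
X(n, V) = 0 (X(n, V) = 0*V = 0)
-117*X(26, 5) = -117*0 = -1*0 = 0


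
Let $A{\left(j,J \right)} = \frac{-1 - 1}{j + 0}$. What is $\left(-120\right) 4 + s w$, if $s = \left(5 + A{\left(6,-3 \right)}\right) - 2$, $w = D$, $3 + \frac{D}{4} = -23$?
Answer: $- \frac{2272}{3} \approx -757.33$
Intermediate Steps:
$D = -104$ ($D = -12 + 4 \left(-23\right) = -12 - 92 = -104$)
$w = -104$
$A{\left(j,J \right)} = - \frac{2}{j}$
$s = \frac{8}{3}$ ($s = \left(5 - \frac{2}{6}\right) - 2 = \left(5 - \frac{1}{3}\right) - 2 = \frac{14}{3} - 2 = \frac{8}{3} \approx 2.6667$)
$\left(-120\right) 4 + s w = \left(-120\right) 4 + \frac{8}{3} \left(-104\right) = -480 - \frac{832}{3} = - \frac{2272}{3}$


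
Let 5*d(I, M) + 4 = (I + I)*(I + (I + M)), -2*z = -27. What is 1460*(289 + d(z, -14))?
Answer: 523264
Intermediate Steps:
z = 27/2 (z = -½*(-27) = 27/2 ≈ 13.500)
d(I, M) = -⅘ + 2*I*(M + 2*I)/5 (d(I, M) = -⅘ + ((I + I)*(I + (I + M)))/5 = -⅘ + ((2*I)*(M + 2*I))/5 = -⅘ + (2*I*(M + 2*I))/5 = -⅘ + 2*I*(M + 2*I)/5)
1460*(289 + d(z, -14)) = 1460*(289 + (-⅘ + 4*(27/2)²/5 + (⅖)*(27/2)*(-14))) = 1460*(289 + (-⅘ + (⅘)*(729/4) - 378/5)) = 1460*(289 + (-⅘ + 729/5 - 378/5)) = 1460*(289 + 347/5) = 1460*(1792/5) = 523264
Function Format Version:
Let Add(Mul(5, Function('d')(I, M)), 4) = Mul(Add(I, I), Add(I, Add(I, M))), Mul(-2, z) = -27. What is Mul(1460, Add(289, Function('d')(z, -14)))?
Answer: 523264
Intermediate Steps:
z = Rational(27, 2) (z = Mul(Rational(-1, 2), -27) = Rational(27, 2) ≈ 13.500)
Function('d')(I, M) = Add(Rational(-4, 5), Mul(Rational(2, 5), I, Add(M, Mul(2, I)))) (Function('d')(I, M) = Add(Rational(-4, 5), Mul(Rational(1, 5), Mul(Add(I, I), Add(I, Add(I, M))))) = Add(Rational(-4, 5), Mul(Rational(1, 5), Mul(Mul(2, I), Add(M, Mul(2, I))))) = Add(Rational(-4, 5), Mul(Rational(1, 5), Mul(2, I, Add(M, Mul(2, I))))) = Add(Rational(-4, 5), Mul(Rational(2, 5), I, Add(M, Mul(2, I)))))
Mul(1460, Add(289, Function('d')(z, -14))) = Mul(1460, Add(289, Add(Rational(-4, 5), Mul(Rational(4, 5), Pow(Rational(27, 2), 2)), Mul(Rational(2, 5), Rational(27, 2), -14)))) = Mul(1460, Add(289, Add(Rational(-4, 5), Mul(Rational(4, 5), Rational(729, 4)), Rational(-378, 5)))) = Mul(1460, Add(289, Add(Rational(-4, 5), Rational(729, 5), Rational(-378, 5)))) = Mul(1460, Add(289, Rational(347, 5))) = Mul(1460, Rational(1792, 5)) = 523264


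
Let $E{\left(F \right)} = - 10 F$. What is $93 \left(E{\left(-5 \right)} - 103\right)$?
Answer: $-4929$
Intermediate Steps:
$93 \left(E{\left(-5 \right)} - 103\right) = 93 \left(\left(-10\right) \left(-5\right) - 103\right) = 93 \left(50 - 103\right) = 93 \left(-53\right) = -4929$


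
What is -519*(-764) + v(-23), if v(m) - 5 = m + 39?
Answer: 396537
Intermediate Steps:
v(m) = 44 + m (v(m) = 5 + (m + 39) = 5 + (39 + m) = 44 + m)
-519*(-764) + v(-23) = -519*(-764) + (44 - 23) = 396516 + 21 = 396537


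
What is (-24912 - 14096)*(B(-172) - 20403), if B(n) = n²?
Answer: -358132448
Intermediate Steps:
(-24912 - 14096)*(B(-172) - 20403) = (-24912 - 14096)*((-172)² - 20403) = -39008*(29584 - 20403) = -39008*9181 = -358132448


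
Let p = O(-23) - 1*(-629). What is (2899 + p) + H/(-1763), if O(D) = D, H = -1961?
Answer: 6181276/1763 ≈ 3506.1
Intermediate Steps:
p = 606 (p = -23 - 1*(-629) = -23 + 629 = 606)
(2899 + p) + H/(-1763) = (2899 + 606) - 1961/(-1763) = 3505 - 1961*(-1/1763) = 3505 + 1961/1763 = 6181276/1763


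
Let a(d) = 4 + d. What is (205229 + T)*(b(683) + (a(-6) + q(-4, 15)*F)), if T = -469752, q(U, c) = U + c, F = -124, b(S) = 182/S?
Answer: 246745996308/683 ≈ 3.6127e+8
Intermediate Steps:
(205229 + T)*(b(683) + (a(-6) + q(-4, 15)*F)) = (205229 - 469752)*(182/683 + ((4 - 6) + (-4 + 15)*(-124))) = -264523*(182*(1/683) + (-2 + 11*(-124))) = -264523*(182/683 + (-2 - 1364)) = -264523*(182/683 - 1366) = -264523*(-932796/683) = 246745996308/683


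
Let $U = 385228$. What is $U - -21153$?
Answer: $406381$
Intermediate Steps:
$U - -21153 = 385228 - -21153 = 385228 + 21153 = 406381$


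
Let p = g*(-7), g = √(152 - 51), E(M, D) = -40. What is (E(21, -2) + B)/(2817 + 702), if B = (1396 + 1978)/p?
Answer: -40/3519 - 482*√101/355419 ≈ -0.024996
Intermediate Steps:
g = √101 ≈ 10.050
p = -7*√101 (p = √101*(-7) = -7*√101 ≈ -70.349)
B = -482*√101/101 (B = (1396 + 1978)/((-7*√101)) = 3374*(-√101/707) = -482*√101/101 ≈ -47.961)
(E(21, -2) + B)/(2817 + 702) = (-40 - 482*√101/101)/(2817 + 702) = (-40 - 482*√101/101)/3519 = (-40 - 482*√101/101)*(1/3519) = -40/3519 - 482*√101/355419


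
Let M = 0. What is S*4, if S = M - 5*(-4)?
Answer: 80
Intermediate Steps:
S = 20 (S = 0 - 5*(-4) = 0 + 20 = 20)
S*4 = 20*4 = 80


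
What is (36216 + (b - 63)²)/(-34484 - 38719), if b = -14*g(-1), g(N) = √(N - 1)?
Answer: -3061/5631 - 588*I*√2/24401 ≈ -0.5436 - 0.034079*I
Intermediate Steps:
g(N) = √(-1 + N)
b = -14*I*√2 (b = -14*√(-1 - 1) = -14*I*√2 ≈ -19.799*I)
(36216 + (b - 63)²)/(-34484 - 38719) = (36216 + (-14*I*√2 - 63)²)/(-34484 - 38719) = (36216 + (-63 - 14*I*√2)²)/(-73203) = (36216 + (-63 - 14*I*√2)²)*(-1/73203) = -12072/24401 - (-63 - 14*I*√2)²/73203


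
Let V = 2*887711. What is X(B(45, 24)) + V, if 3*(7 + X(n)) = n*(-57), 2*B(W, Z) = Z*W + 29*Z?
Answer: 1758543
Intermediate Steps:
V = 1775422
B(W, Z) = 29*Z/2 + W*Z/2 (B(W, Z) = (Z*W + 29*Z)/2 = (W*Z + 29*Z)/2 = (29*Z + W*Z)/2 = 29*Z/2 + W*Z/2)
X(n) = -7 - 19*n (X(n) = -7 + (n*(-57))/3 = -7 + (-57*n)/3 = -7 - 19*n)
X(B(45, 24)) + V = (-7 - 19*24*(29 + 45)/2) + 1775422 = (-7 - 19*24*74/2) + 1775422 = (-7 - 19*888) + 1775422 = (-7 - 16872) + 1775422 = -16879 + 1775422 = 1758543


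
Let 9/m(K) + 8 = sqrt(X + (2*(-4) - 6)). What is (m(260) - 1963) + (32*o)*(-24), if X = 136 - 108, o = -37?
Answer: 661289/25 - 9*sqrt(14)/50 ≈ 26451.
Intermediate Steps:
X = 28
m(K) = 9/(-8 + sqrt(14)) (m(K) = 9/(-8 + sqrt(28 + (2*(-4) - 6))) = 9/(-8 + sqrt(28 + (-8 - 6))) = 9/(-8 + sqrt(28 - 14)) = 9/(-8 + sqrt(14)))
(m(260) - 1963) + (32*o)*(-24) = ((-36/25 - 9*sqrt(14)/50) - 1963) + (32*(-37))*(-24) = (-49111/25 - 9*sqrt(14)/50) - 1184*(-24) = (-49111/25 - 9*sqrt(14)/50) + 28416 = 661289/25 - 9*sqrt(14)/50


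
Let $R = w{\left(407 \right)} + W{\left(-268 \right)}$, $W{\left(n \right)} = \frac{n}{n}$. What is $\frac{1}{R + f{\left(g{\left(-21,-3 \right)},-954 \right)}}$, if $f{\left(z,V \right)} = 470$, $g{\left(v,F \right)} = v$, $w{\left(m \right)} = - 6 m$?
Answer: $- \frac{1}{1971} \approx -0.00050736$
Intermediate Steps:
$W{\left(n \right)} = 1$
$R = -2441$ ($R = \left(-6\right) 407 + 1 = -2442 + 1 = -2441$)
$\frac{1}{R + f{\left(g{\left(-21,-3 \right)},-954 \right)}} = \frac{1}{-2441 + 470} = \frac{1}{-1971} = - \frac{1}{1971}$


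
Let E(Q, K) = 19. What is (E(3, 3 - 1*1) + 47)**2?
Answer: 4356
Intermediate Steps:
(E(3, 3 - 1*1) + 47)**2 = (19 + 47)**2 = 66**2 = 4356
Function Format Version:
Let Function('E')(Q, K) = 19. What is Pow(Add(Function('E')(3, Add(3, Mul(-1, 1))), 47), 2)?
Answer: 4356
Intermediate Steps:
Pow(Add(Function('E')(3, Add(3, Mul(-1, 1))), 47), 2) = Pow(Add(19, 47), 2) = Pow(66, 2) = 4356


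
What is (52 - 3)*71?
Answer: 3479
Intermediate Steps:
(52 - 3)*71 = 49*71 = 3479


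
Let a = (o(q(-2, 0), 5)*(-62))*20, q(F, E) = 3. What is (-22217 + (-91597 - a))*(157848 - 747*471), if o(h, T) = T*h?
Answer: 18470468646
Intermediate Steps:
a = -18600 (a = ((5*3)*(-62))*20 = (15*(-62))*20 = -930*20 = -18600)
(-22217 + (-91597 - a))*(157848 - 747*471) = (-22217 + (-91597 - 1*(-18600)))*(157848 - 747*471) = (-22217 + (-91597 + 18600))*(157848 - 351837) = (-22217 - 72997)*(-193989) = -95214*(-193989) = 18470468646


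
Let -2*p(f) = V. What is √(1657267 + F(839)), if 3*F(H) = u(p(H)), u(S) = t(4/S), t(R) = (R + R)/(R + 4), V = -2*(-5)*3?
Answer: √730854726/21 ≈ 1287.3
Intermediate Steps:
V = 30 (V = 10*3 = 30)
p(f) = -15 (p(f) = -½*30 = -15)
t(R) = 2*R/(4 + R) (t(R) = (2*R)/(4 + R) = 2*R/(4 + R))
u(S) = 8/(S*(4 + 4/S)) (u(S) = 2*(4/S)/(4 + 4/S) = 8/(S*(4 + 4/S)))
F(H) = -1/21 (F(H) = (2/(1 - 15))/3 = (2/(-14))/3 = (2*(-1/14))/3 = (⅓)*(-⅐) = -1/21)
√(1657267 + F(839)) = √(1657267 - 1/21) = √(34802606/21) = √730854726/21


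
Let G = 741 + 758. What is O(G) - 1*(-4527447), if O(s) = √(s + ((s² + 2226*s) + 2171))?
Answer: 4527447 + √5587445 ≈ 4.5298e+6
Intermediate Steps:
G = 1499
O(s) = √(2171 + s² + 2227*s) (O(s) = √(s + (2171 + s² + 2226*s)) = √(2171 + s² + 2227*s))
O(G) - 1*(-4527447) = √(2171 + 1499² + 2227*1499) - 1*(-4527447) = √(2171 + 2247001 + 3338273) + 4527447 = √5587445 + 4527447 = 4527447 + √5587445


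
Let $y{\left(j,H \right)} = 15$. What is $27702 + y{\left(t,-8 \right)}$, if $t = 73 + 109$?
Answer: $27717$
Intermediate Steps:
$t = 182$
$27702 + y{\left(t,-8 \right)} = 27702 + 15 = 27717$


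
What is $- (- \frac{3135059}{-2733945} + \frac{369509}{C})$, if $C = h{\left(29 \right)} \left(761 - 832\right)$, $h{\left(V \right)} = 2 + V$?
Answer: $\frac{1003317018146}{6017412945} \approx 166.74$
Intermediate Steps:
$C = -2201$ ($C = \left(2 + 29\right) \left(761 - 832\right) = 31 \left(-71\right) = -2201$)
$- (- \frac{3135059}{-2733945} + \frac{369509}{C}) = - (- \frac{3135059}{-2733945} + \frac{369509}{-2201}) = - (\left(-3135059\right) \left(- \frac{1}{2733945}\right) + 369509 \left(- \frac{1}{2201}\right)) = - (\frac{3135059}{2733945} - \frac{369509}{2201}) = \left(-1\right) \left(- \frac{1003317018146}{6017412945}\right) = \frac{1003317018146}{6017412945}$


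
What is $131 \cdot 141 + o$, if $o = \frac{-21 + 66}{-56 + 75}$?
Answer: $\frac{350994}{19} \approx 18473.0$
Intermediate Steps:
$o = \frac{45}{19} \approx 2.3684$
$131 \cdot 141 + o = 131 \cdot 141 + \frac{45}{19} = 18471 + \frac{45}{19} = \frac{350994}{19}$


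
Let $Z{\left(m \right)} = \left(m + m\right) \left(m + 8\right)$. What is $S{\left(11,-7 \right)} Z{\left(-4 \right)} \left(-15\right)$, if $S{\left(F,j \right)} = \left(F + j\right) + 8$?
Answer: $5760$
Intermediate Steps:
$S{\left(F,j \right)} = 8 + F + j$
$Z{\left(m \right)} = 2 m \left(8 + m\right)$
$S{\left(11,-7 \right)} Z{\left(-4 \right)} \left(-15\right) = \left(8 + 11 - 7\right) 2 \left(-4\right) \left(8 - 4\right) \left(-15\right) = 12 \cdot 2 \left(-4\right) 4 \left(-15\right) = 12 \left(-32\right) \left(-15\right) = \left(-384\right) \left(-15\right) = 5760$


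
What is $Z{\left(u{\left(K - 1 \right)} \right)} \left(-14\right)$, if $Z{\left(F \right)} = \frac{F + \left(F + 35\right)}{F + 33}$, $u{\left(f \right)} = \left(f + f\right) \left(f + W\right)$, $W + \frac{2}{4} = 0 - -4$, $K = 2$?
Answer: $- \frac{53}{3} \approx -17.667$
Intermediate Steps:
$W = \frac{7}{2}$ ($W = - \frac{1}{2} + \left(0 - -4\right) = - \frac{1}{2} + \left(0 + 4\right) = - \frac{1}{2} + 4 = \frac{7}{2} \approx 3.5$)
$u{\left(f \right)} = 2 f \left(\frac{7}{2} + f\right)$ ($u{\left(f \right)} = \left(f + f\right) \left(f + \frac{7}{2}\right) = 2 f \left(\frac{7}{2} + f\right)$)
$Z{\left(F \right)} = \frac{35 + 2 F}{33 + F}$ ($Z{\left(F \right)} = \frac{F + \left(35 + F\right)}{33 + F} = \frac{35 + 2 F}{33 + F}$)
$Z{\left(u{\left(K - 1 \right)} \right)} \left(-14\right) = \frac{35 + 2 \left(2 - 1\right) \left(7 + 2 \left(2 - 1\right)\right)}{33 + \left(2 - 1\right) \left(7 + 2 \left(2 - 1\right)\right)} \left(-14\right) = \frac{35 + 2 \cdot 1 \left(7 + 2 \cdot 1\right)}{33 + 1 \left(7 + 2 \cdot 1\right)} \left(-14\right) = \frac{35 + 2 \cdot 1 \left(7 + 2\right)}{33 + 1 \left(7 + 2\right)} \left(-14\right) = \frac{35 + 2 \cdot 1 \cdot 9}{33 + 1 \cdot 9} \left(-14\right) = \frac{35 + 2 \cdot 9}{33 + 9} \left(-14\right) = \frac{35 + 18}{42} \left(-14\right) = \frac{1}{42} \cdot 53 \left(-14\right) = \frac{53}{42} \left(-14\right) = - \frac{53}{3}$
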